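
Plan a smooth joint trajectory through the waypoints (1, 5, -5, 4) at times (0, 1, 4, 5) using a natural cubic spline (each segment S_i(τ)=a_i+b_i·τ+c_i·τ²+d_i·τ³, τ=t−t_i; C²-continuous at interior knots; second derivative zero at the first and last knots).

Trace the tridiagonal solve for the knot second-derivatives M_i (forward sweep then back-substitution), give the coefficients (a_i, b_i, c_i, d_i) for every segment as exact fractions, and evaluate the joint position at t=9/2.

  seg 0: a=1 b=947/165 c=0 d=-287/165
  seg 1: a=5 b=86/165 c=-287/55 d=59/45
  seg 2: a=-5 b=761/165 c=362/55 d=-362/165
S(9/2) = -291/220

Δ: Δ0=4, Δ1=-10/3, Δ2=9
row 1: diag=8, rhs=-44; c'=3/8, d'=-11/2
row 2: denom=8−3·3/8=55/8; d'=(74−3·-11/2)/(55/8)=724/55
back: M2=724/55
back: M1=-11/2−3/8·724/55=-574/55
M: M0=0, M1=-574/55, M2=724/55, M3=0
seg 0: a=1, c=M0/2=0, d=(M1−M0)/(6·1)=-287/165, b=Δ0−h0·(2M0+M1)/6=947/165
seg 1: a=5, c=M1/2=-287/55, d=(M2−M1)/(6·3)=59/45, b=Δ1−h1·(2M1+M2)/6=86/165
seg 2: a=-5, c=M2/2=362/55, d=(M3−M2)/(6·1)=-362/165, b=Δ2−h2·(2M2+M3)/6=761/165
t_q=9/2 → seg 2, τ=1/2; S=-5+761/165·τ+362/55·τ²+-362/165·τ³=-291/220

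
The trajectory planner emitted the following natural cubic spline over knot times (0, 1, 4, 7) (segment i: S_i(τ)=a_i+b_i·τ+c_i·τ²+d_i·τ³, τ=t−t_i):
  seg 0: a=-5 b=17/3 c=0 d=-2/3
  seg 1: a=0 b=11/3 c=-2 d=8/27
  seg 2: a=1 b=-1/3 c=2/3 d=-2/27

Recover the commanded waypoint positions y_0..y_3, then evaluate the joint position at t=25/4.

y_0=-5 y_1=0 y_2=1 y_3=4
S(25/4) = 89/32

y_0 = S_0(0) = a_0 = -5
y_1 = S_1(0) = a_1 = 0
y_2 = S_2(0) = a_2 = 1
y_3 = S_2(3) = 4
t_q=25/4 is in segment 2 (τ=9/4); S_2(τ)=89/32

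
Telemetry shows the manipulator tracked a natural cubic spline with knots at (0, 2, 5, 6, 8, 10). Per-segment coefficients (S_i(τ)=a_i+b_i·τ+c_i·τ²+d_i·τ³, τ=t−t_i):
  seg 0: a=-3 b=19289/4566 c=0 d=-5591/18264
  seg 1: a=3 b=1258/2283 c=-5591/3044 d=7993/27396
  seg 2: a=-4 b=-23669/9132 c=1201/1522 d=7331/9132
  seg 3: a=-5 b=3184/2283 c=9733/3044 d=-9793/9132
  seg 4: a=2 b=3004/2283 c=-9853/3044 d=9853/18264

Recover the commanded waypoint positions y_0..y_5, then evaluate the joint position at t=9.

y_0 = S_0(0) = a_0 = -3
y_1 = S_1(0) = a_1 = 3
y_2 = S_2(0) = a_2 = -4
y_3 = S_3(0) = a_3 = -5
y_4 = S_4(0) = a_4 = 2
y_5 = S_4(2) = -4
t_q=9 is in segment 4 (τ=1); S_4(τ)=3765/6088

y_0=-3 y_1=3 y_2=-4 y_3=-5 y_4=2 y_5=-4
S(9) = 3765/6088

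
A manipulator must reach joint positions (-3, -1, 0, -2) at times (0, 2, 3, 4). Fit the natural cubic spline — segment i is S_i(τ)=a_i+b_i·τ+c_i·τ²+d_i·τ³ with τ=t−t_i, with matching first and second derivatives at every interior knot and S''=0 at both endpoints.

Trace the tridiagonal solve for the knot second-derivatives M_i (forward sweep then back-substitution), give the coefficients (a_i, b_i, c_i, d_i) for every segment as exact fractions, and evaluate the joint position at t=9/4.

  seg 0: a=-3 b=17/23 c=0 d=3/46
  seg 1: a=-1 b=35/23 c=9/23 d=-21/23
  seg 2: a=0 b=-10/23 c=-54/23 d=18/23
S(9/4) = -39/64

Δ: Δ0=1, Δ1=1, Δ2=-2
row 1: diag=6, rhs=0; c'=1/6, d'=0
row 2: denom=4−1·1/6=23/6; d'=(-18−1·0)/(23/6)=-108/23
back: M2=-108/23
back: M1=0−1/6·-108/23=18/23
M: M0=0, M1=18/23, M2=-108/23, M3=0
seg 0: a=-3, c=M0/2=0, d=(M1−M0)/(6·2)=3/46, b=Δ0−h0·(2M0+M1)/6=17/23
seg 1: a=-1, c=M1/2=9/23, d=(M2−M1)/(6·1)=-21/23, b=Δ1−h1·(2M1+M2)/6=35/23
seg 2: a=0, c=M2/2=-54/23, d=(M3−M2)/(6·1)=18/23, b=Δ2−h2·(2M2+M3)/6=-10/23
t_q=9/4 → seg 1, τ=1/4; S=-1+35/23·τ+9/23·τ²+-21/23·τ³=-39/64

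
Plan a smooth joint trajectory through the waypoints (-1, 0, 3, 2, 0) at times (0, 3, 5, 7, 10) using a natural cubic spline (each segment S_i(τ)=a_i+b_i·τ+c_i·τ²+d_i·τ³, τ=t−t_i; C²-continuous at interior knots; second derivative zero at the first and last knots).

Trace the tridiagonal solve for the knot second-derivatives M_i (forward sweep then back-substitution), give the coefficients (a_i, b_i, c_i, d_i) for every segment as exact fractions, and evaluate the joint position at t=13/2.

  seg 0: a=-1 b=-1/5 c=0 d=8/135
  seg 1: a=0 b=7/5 c=8/15 d=-29/120
  seg 2: a=3 b=19/30 c=-11/12 d=7/40
  seg 3: a=2 b=-14/15 c=2/15 d=-2/135
S(13/2) = 793/320

Δ: Δ0=1/3, Δ1=3/2, Δ2=-1/2, Δ3=-2/3
row 1: diag=10, rhs=7; c'=1/5, d'=7/10
row 2: denom=8−2·1/5=38/5; d'=(-12−2·7/10)/(38/5)=-67/38
row 3: denom=10−2·5/19=180/19; d'=(-1−2·-67/38)/(180/19)=4/15
back: M3=4/15
back: M2=-67/38−5/19·4/15=-11/6
back: M1=7/10−1/5·-11/6=16/15
M: M0=0, M1=16/15, M2=-11/6, M3=4/15, M4=0
seg 0: a=-1, c=M0/2=0, d=(M1−M0)/(6·3)=8/135, b=Δ0−h0·(2M0+M1)/6=-1/5
seg 1: a=0, c=M1/2=8/15, d=(M2−M1)/(6·2)=-29/120, b=Δ1−h1·(2M1+M2)/6=7/5
seg 2: a=3, c=M2/2=-11/12, d=(M3−M2)/(6·2)=7/40, b=Δ2−h2·(2M2+M3)/6=19/30
seg 3: a=2, c=M3/2=2/15, d=(M4−M3)/(6·3)=-2/135, b=Δ3−h3·(2M3+M4)/6=-14/15
t_q=13/2 → seg 2, τ=3/2; S=3+19/30·τ+-11/12·τ²+7/40·τ³=793/320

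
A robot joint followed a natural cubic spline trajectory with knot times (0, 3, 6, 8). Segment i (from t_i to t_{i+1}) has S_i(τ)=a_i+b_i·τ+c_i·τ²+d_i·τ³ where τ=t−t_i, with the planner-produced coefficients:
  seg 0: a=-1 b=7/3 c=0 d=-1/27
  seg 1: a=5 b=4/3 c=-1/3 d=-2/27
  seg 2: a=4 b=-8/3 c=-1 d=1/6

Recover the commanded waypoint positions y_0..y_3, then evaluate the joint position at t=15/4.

y_0=-1 y_1=5 y_2=4 y_3=-4
S(15/4) = 185/32

y_0 = S_0(0) = a_0 = -1
y_1 = S_1(0) = a_1 = 5
y_2 = S_2(0) = a_2 = 4
y_3 = S_2(2) = -4
t_q=15/4 is in segment 1 (τ=3/4); S_1(τ)=185/32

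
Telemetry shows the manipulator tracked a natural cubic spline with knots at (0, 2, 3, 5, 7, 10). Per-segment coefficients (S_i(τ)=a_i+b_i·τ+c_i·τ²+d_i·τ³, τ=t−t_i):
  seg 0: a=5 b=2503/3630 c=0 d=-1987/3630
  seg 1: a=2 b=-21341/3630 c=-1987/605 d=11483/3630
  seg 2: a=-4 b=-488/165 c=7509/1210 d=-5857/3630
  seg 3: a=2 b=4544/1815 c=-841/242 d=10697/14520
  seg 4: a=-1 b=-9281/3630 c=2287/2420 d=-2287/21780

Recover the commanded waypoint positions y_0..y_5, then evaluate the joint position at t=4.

y_0 = S_0(0) = a_0 = 5
y_1 = S_1(0) = a_1 = 2
y_2 = S_2(0) = a_2 = -4
y_3 = S_3(0) = a_3 = 2
y_4 = S_4(0) = a_4 = -1
y_5 = S_4(3) = -3
t_q=4 is in segment 2 (τ=1); S_2(τ)=-1431/605

y_0=5 y_1=2 y_2=-4 y_3=2 y_4=-1 y_5=-3
S(4) = -1431/605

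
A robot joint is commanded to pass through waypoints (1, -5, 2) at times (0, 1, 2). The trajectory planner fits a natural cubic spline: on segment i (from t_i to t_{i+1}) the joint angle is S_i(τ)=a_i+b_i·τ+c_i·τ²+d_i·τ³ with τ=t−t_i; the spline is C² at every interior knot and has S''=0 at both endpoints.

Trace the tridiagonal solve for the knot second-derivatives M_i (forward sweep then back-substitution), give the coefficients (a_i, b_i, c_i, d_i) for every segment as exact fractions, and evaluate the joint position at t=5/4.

Δ: Δ0=-6, Δ1=7
row 1: diag=4, rhs=78; c'=1/4, d'=39/2
back: M1=39/2
M: M0=0, M1=39/2, M2=0
seg 0: a=1, c=M0/2=0, d=(M1−M0)/(6·1)=13/4, b=Δ0−h0·(2M0+M1)/6=-37/4
seg 1: a=-5, c=M1/2=39/4, d=(M2−M1)/(6·1)=-13/4, b=Δ1−h1·(2M1+M2)/6=1/2
t_q=5/4 → seg 1, τ=1/4; S=-5+1/2·τ+39/4·τ²+-13/4·τ³=-1105/256

  seg 0: a=1 b=-37/4 c=0 d=13/4
  seg 1: a=-5 b=1/2 c=39/4 d=-13/4
S(5/4) = -1105/256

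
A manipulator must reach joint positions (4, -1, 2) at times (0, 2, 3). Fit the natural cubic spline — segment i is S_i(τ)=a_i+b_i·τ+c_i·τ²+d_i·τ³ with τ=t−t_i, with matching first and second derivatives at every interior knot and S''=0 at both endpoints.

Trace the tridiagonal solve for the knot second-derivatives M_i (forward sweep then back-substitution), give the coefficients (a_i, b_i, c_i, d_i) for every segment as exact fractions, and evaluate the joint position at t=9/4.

Δ: Δ0=-5/2, Δ1=3
row 1: diag=6, rhs=33; c'=1/6, d'=11/2
back: M1=11/2
M: M0=0, M1=11/2, M2=0
seg 0: a=4, c=M0/2=0, d=(M1−M0)/(6·2)=11/24, b=Δ0−h0·(2M0+M1)/6=-13/3
seg 1: a=-1, c=M1/2=11/4, d=(M2−M1)/(6·1)=-11/12, b=Δ1−h1·(2M1+M2)/6=7/6
t_q=9/4 → seg 1, τ=1/4; S=-1+7/6·τ+11/4·τ²+-11/12·τ³=-141/256

  seg 0: a=4 b=-13/3 c=0 d=11/24
  seg 1: a=-1 b=7/6 c=11/4 d=-11/12
S(9/4) = -141/256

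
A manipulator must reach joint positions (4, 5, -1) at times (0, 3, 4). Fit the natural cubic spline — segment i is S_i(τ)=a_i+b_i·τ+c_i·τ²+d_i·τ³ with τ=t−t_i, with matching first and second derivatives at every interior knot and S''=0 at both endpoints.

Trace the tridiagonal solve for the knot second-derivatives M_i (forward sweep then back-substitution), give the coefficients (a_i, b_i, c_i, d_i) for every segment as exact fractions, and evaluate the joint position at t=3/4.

  seg 0: a=4 b=65/24 c=0 d=-19/72
  seg 1: a=5 b=-53/12 c=-19/8 d=19/24
S(3/4) = 3031/512

Δ: Δ0=1/3, Δ1=-6
row 1: diag=8, rhs=-38; c'=1/8, d'=-19/4
back: M1=-19/4
M: M0=0, M1=-19/4, M2=0
seg 0: a=4, c=M0/2=0, d=(M1−M0)/(6·3)=-19/72, b=Δ0−h0·(2M0+M1)/6=65/24
seg 1: a=5, c=M1/2=-19/8, d=(M2−M1)/(6·1)=19/24, b=Δ1−h1·(2M1+M2)/6=-53/12
t_q=3/4 → seg 0, τ=3/4; S=4+65/24·τ+0·τ²+-19/72·τ³=3031/512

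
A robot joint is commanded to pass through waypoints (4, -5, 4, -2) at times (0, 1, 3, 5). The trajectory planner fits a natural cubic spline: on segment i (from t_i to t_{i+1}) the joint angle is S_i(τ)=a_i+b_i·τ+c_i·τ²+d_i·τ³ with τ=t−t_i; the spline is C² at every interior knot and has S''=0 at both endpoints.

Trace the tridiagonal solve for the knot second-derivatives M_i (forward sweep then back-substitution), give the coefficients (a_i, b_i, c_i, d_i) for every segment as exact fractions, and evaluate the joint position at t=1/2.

Δ: Δ0=-9, Δ1=9/2, Δ2=-3
row 1: diag=6, rhs=81; c'=1/3, d'=27/2
row 2: denom=8−2·1/3=22/3; d'=(-45−2·27/2)/(22/3)=-108/11
back: M2=-108/11
back: M1=27/2−1/3·-108/11=369/22
M: M0=0, M1=369/22, M2=-108/11, M3=0
seg 0: a=4, c=M0/2=0, d=(M1−M0)/(6·1)=123/44, b=Δ0−h0·(2M0+M1)/6=-519/44
seg 1: a=-5, c=M1/2=369/44, d=(M2−M1)/(6·2)=-195/88, b=Δ1−h1·(2M1+M2)/6=-75/22
seg 2: a=4, c=M2/2=-54/11, d=(M3−M2)/(6·2)=9/11, b=Δ2−h2·(2M2+M3)/6=39/11
t_q=1/2 → seg 0, τ=1/2; S=4+-519/44·τ+0·τ²+123/44·τ³=-545/352

  seg 0: a=4 b=-519/44 c=0 d=123/44
  seg 1: a=-5 b=-75/22 c=369/44 d=-195/88
  seg 2: a=4 b=39/11 c=-54/11 d=9/11
S(1/2) = -545/352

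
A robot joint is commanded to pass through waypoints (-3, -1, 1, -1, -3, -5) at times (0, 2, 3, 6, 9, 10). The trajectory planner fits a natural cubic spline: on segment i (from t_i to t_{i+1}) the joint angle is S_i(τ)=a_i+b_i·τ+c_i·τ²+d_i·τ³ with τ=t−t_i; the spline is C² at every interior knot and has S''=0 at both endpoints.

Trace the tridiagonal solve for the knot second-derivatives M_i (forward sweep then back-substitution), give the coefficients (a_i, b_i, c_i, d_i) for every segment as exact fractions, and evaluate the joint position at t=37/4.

  seg 0: a=-3 b=1921/3657 c=0 d=434/3657
  seg 1: a=-1 b=7129/3657 c=868/1219 d=-2419/3657
  seg 2: a=1 b=5080/3657 c=-1551/1219 d=2147/10971
  seg 3: a=-1 b=-3515/3657 c=596/1219 d=-1429/10971
  seg 4: a=-3 b=-5648/3657 c=-833/1219 d=833/3657
S(37/4) = -267225/78016

Δ: Δ0=1, Δ1=2, Δ2=-2/3, Δ3=-2/3, Δ4=-2
row 1: diag=6, rhs=6; c'=1/6, d'=1
row 2: denom=8−1·1/6=47/6; d'=(-16−1·1)/(47/6)=-102/47
row 3: denom=12−3·18/47=510/47; d'=(0−3·-102/47)/(510/47)=3/5
row 4: denom=8−3·47/170=1219/170; d'=(-8−3·3/5)/(1219/170)=-1666/1219
back: M4=-1666/1219
back: M3=3/5−47/170·-1666/1219=1192/1219
back: M2=-102/47−18/47·1192/1219=-3102/1219
back: M1=1−1/6·-3102/1219=1736/1219
M: M0=0, M1=1736/1219, M2=-3102/1219, M3=1192/1219, M4=-1666/1219, M5=0
seg 0: a=-3, c=M0/2=0, d=(M1−M0)/(6·2)=434/3657, b=Δ0−h0·(2M0+M1)/6=1921/3657
seg 1: a=-1, c=M1/2=868/1219, d=(M2−M1)/(6·1)=-2419/3657, b=Δ1−h1·(2M1+M2)/6=7129/3657
seg 2: a=1, c=M2/2=-1551/1219, d=(M3−M2)/(6·3)=2147/10971, b=Δ2−h2·(2M2+M3)/6=5080/3657
seg 3: a=-1, c=M3/2=596/1219, d=(M4−M3)/(6·3)=-1429/10971, b=Δ3−h3·(2M3+M4)/6=-3515/3657
seg 4: a=-3, c=M4/2=-833/1219, d=(M5−M4)/(6·1)=833/3657, b=Δ4−h4·(2M4+M5)/6=-5648/3657
t_q=37/4 → seg 4, τ=1/4; S=-3+-5648/3657·τ+-833/1219·τ²+833/3657·τ³=-267225/78016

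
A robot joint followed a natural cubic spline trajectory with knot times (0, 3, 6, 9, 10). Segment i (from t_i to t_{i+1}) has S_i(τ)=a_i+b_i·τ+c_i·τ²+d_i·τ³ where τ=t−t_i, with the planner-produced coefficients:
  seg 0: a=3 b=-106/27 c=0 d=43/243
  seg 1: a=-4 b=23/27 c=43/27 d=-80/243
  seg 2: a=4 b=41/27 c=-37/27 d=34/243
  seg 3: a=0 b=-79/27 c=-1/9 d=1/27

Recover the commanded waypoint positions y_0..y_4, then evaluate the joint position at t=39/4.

y_0=3 y_1=-4 y_2=4 y_3=0 y_4=-3
S(39/4) = -1291/576

y_0 = S_0(0) = a_0 = 3
y_1 = S_1(0) = a_1 = -4
y_2 = S_2(0) = a_2 = 4
y_3 = S_3(0) = a_3 = 0
y_4 = S_3(1) = -3
t_q=39/4 is in segment 3 (τ=3/4); S_3(τ)=-1291/576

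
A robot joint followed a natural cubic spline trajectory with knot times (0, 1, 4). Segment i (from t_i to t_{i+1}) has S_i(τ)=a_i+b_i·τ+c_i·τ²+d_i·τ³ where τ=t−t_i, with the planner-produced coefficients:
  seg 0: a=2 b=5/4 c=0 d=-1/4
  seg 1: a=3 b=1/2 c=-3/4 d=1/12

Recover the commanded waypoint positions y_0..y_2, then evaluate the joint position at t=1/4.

y_0 = S_0(0) = a_0 = 2
y_1 = S_1(0) = a_1 = 3
y_2 = S_1(3) = 0
t_q=1/4 is in segment 0 (τ=1/4); S_0(τ)=591/256

y_0=2 y_1=3 y_2=0
S(1/4) = 591/256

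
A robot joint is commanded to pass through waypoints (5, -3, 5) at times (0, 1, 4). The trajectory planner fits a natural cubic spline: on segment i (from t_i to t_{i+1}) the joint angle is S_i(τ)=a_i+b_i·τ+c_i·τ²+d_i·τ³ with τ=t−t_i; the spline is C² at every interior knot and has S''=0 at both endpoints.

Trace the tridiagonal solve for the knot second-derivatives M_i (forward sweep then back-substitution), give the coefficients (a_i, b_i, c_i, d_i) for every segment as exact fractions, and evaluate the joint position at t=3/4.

  seg 0: a=5 b=-28/3 c=0 d=4/3
  seg 1: a=-3 b=-16/3 c=4 d=-4/9
S(3/4) = -23/16

Δ: Δ0=-8, Δ1=8/3
row 1: diag=8, rhs=64; c'=3/8, d'=8
back: M1=8
M: M0=0, M1=8, M2=0
seg 0: a=5, c=M0/2=0, d=(M1−M0)/(6·1)=4/3, b=Δ0−h0·(2M0+M1)/6=-28/3
seg 1: a=-3, c=M1/2=4, d=(M2−M1)/(6·3)=-4/9, b=Δ1−h1·(2M1+M2)/6=-16/3
t_q=3/4 → seg 0, τ=3/4; S=5+-28/3·τ+0·τ²+4/3·τ³=-23/16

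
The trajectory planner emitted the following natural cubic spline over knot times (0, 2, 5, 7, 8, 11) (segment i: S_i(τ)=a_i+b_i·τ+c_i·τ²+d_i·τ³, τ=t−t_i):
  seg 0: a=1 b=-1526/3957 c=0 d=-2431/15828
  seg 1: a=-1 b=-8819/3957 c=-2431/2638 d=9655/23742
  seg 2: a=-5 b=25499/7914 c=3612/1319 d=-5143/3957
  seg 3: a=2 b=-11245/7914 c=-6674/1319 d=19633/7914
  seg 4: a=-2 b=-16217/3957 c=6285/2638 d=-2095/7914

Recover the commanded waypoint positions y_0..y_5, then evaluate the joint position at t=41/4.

y_0 = S_0(0) = a_0 = 1
y_1 = S_1(0) = a_1 = -1
y_2 = S_2(0) = a_2 = -5
y_3 = S_3(0) = a_3 = 2
y_4 = S_4(0) = a_4 = -2
y_5 = S_4(3) = 0
t_q=41/4 is in segment 4 (τ=9/4); S_4(τ)=-367241/168832

y_0=1 y_1=-1 y_2=-5 y_3=2 y_4=-2 y_5=0
S(41/4) = -367241/168832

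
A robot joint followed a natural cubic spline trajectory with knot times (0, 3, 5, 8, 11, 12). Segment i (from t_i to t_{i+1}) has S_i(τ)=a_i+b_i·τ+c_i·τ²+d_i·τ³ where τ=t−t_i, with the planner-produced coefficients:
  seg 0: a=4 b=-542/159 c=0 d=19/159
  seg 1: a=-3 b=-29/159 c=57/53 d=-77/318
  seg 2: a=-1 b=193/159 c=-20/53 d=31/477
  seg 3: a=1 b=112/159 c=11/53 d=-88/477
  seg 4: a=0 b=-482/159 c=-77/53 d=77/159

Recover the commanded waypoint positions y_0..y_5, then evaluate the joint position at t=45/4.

y_0 = S_0(0) = a_0 = 4
y_1 = S_1(0) = a_1 = -3
y_2 = S_2(0) = a_2 = -1
y_3 = S_3(0) = a_3 = 1
y_4 = S_4(0) = a_4 = 0
y_5 = S_4(1) = -4
t_q=45/4 is in segment 4 (τ=1/4); S_4(τ)=-2853/3392

y_0=4 y_1=-3 y_2=-1 y_3=1 y_4=0 y_5=-4
S(45/4) = -2853/3392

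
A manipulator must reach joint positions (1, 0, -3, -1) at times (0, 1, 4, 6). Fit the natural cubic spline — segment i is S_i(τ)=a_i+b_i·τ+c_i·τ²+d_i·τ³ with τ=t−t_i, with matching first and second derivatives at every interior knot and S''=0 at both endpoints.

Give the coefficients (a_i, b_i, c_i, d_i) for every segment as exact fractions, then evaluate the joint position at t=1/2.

  seg 0: a=1 b=-65/71 c=0 d=-6/71
  seg 1: a=0 b=-83/71 c=-18/71 d=22/213
  seg 2: a=-3 b=7/71 c=48/71 d=-8/71
S(1/2) = 151/284

Δ: Δ0=-1, Δ1=-1, Δ2=1
row 1: diag=8, rhs=0; c'=3/8, d'=0
row 2: denom=10−3·3/8=71/8; d'=(12−3·0)/(71/8)=96/71
back: M2=96/71
back: M1=0−3/8·96/71=-36/71
M: M0=0, M1=-36/71, M2=96/71, M3=0
seg 0: a=1, c=M0/2=0, d=(M1−M0)/(6·1)=-6/71, b=Δ0−h0·(2M0+M1)/6=-65/71
seg 1: a=0, c=M1/2=-18/71, d=(M2−M1)/(6·3)=22/213, b=Δ1−h1·(2M1+M2)/6=-83/71
seg 2: a=-3, c=M2/2=48/71, d=(M3−M2)/(6·2)=-8/71, b=Δ2−h2·(2M2+M3)/6=7/71
t_q=1/2 → seg 0, τ=1/2; S=1+-65/71·τ+0·τ²+-6/71·τ³=151/284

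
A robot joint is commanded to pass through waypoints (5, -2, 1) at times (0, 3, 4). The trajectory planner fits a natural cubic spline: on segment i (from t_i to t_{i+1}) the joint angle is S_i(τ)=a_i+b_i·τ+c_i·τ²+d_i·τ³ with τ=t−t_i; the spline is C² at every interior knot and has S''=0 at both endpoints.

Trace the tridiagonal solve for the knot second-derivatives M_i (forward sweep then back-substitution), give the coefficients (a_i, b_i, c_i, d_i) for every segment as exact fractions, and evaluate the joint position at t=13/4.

Δ: Δ0=-7/3, Δ1=3
row 1: diag=8, rhs=32; c'=1/8, d'=4
back: M1=4
M: M0=0, M1=4, M2=0
seg 0: a=5, c=M0/2=0, d=(M1−M0)/(6·3)=2/9, b=Δ0−h0·(2M0+M1)/6=-13/3
seg 1: a=-2, c=M1/2=2, d=(M2−M1)/(6·1)=-2/3, b=Δ1−h1·(2M1+M2)/6=5/3
t_q=13/4 → seg 1, τ=1/4; S=-2+5/3·τ+2·τ²+-2/3·τ³=-47/32

  seg 0: a=5 b=-13/3 c=0 d=2/9
  seg 1: a=-2 b=5/3 c=2 d=-2/3
S(13/4) = -47/32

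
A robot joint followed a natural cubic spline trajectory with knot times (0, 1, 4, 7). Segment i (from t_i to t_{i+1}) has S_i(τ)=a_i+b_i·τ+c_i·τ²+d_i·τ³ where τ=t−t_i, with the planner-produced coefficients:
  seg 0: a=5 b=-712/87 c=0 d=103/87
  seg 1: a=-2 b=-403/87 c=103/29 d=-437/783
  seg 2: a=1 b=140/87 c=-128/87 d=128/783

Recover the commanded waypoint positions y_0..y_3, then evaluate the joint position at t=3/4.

y_0=5 y_1=-2 y_2=1 y_3=-3
S(3/4) = -1185/1856

y_0 = S_0(0) = a_0 = 5
y_1 = S_1(0) = a_1 = -2
y_2 = S_2(0) = a_2 = 1
y_3 = S_2(3) = -3
t_q=3/4 is in segment 0 (τ=3/4); S_0(τ)=-1185/1856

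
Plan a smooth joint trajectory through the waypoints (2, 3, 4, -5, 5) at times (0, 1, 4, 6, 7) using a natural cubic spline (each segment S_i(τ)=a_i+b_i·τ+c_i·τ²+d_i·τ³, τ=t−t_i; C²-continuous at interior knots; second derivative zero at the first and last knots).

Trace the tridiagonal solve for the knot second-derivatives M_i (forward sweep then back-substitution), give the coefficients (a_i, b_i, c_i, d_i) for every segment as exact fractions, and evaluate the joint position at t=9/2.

  seg 0: a=2 b=386/591 c=0 d=205/591
  seg 1: a=3 b=1001/591 c=205/197 d=-883/1773
  seg 2: a=4 b=-3256/591 c=-678/197 d=9329/4728
  seg 3: a=-5 b=5203/1182 c=6617/788 d=-6617/2364
S(9/2) = 7963/12608

Δ: Δ0=1, Δ1=1/3, Δ2=-9/2, Δ3=10
row 1: diag=8, rhs=-4; c'=3/8, d'=-1/2
row 2: denom=10−3·3/8=71/8; d'=(-29−3·-1/2)/(71/8)=-220/71
row 3: denom=6−2·16/71=394/71; d'=(87−2·-220/71)/(394/71)=6617/394
back: M3=6617/394
back: M2=-220/71−16/71·6617/394=-1356/197
back: M1=-1/2−3/8·-1356/197=410/197
M: M0=0, M1=410/197, M2=-1356/197, M3=6617/394, M4=0
seg 0: a=2, c=M0/2=0, d=(M1−M0)/(6·1)=205/591, b=Δ0−h0·(2M0+M1)/6=386/591
seg 1: a=3, c=M1/2=205/197, d=(M2−M1)/(6·3)=-883/1773, b=Δ1−h1·(2M1+M2)/6=1001/591
seg 2: a=4, c=M2/2=-678/197, d=(M3−M2)/(6·2)=9329/4728, b=Δ2−h2·(2M2+M3)/6=-3256/591
seg 3: a=-5, c=M3/2=6617/788, d=(M4−M3)/(6·1)=-6617/2364, b=Δ3−h3·(2M3+M4)/6=5203/1182
t_q=9/2 → seg 2, τ=1/2; S=4+-3256/591·τ+-678/197·τ²+9329/4728·τ³=7963/12608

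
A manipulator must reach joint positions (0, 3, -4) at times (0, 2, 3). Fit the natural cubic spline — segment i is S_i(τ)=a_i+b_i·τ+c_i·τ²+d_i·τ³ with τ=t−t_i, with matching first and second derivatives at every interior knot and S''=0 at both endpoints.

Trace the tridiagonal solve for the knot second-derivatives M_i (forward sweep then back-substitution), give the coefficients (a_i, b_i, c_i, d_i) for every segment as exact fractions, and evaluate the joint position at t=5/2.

  seg 0: a=0 b=13/3 c=0 d=-17/24
  seg 1: a=3 b=-25/6 c=-17/4 d=17/12
S(5/2) = 1/32

Δ: Δ0=3/2, Δ1=-7
row 1: diag=6, rhs=-51; c'=1/6, d'=-17/2
back: M1=-17/2
M: M0=0, M1=-17/2, M2=0
seg 0: a=0, c=M0/2=0, d=(M1−M0)/(6·2)=-17/24, b=Δ0−h0·(2M0+M1)/6=13/3
seg 1: a=3, c=M1/2=-17/4, d=(M2−M1)/(6·1)=17/12, b=Δ1−h1·(2M1+M2)/6=-25/6
t_q=5/2 → seg 1, τ=1/2; S=3+-25/6·τ+-17/4·τ²+17/12·τ³=1/32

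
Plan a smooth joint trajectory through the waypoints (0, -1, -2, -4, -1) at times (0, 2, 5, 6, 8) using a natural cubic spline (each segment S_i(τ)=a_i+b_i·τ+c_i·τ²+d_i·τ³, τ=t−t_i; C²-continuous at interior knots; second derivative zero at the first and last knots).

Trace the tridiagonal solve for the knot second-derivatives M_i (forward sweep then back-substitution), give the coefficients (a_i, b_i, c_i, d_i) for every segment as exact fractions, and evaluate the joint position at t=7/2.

  seg 0: a=0 b=-457/624 c=0 d=145/2496
  seg 1: a=-1 b=-11/312 c=145/416 d=-43/288
  seg 2: a=-2 b=-2465/1248 c=-207/208 d=1211/1248
  seg 3: a=-4 b=-329/312 c=797/416 d=-797/2496
S(7/2) = -2571/3328

Δ: Δ0=-1/2, Δ1=-1/3, Δ2=-2, Δ3=3/2
row 1: diag=10, rhs=1; c'=3/10, d'=1/10
row 2: denom=8−3·3/10=71/10; d'=(-10−3·1/10)/(71/10)=-103/71
row 3: denom=6−1·10/71=416/71; d'=(21−1·-103/71)/(416/71)=797/208
back: M3=797/208
back: M2=-103/71−10/71·797/208=-207/104
back: M1=1/10−3/10·-207/104=145/208
M: M0=0, M1=145/208, M2=-207/104, M3=797/208, M4=0
seg 0: a=0, c=M0/2=0, d=(M1−M0)/(6·2)=145/2496, b=Δ0−h0·(2M0+M1)/6=-457/624
seg 1: a=-1, c=M1/2=145/416, d=(M2−M1)/(6·3)=-43/288, b=Δ1−h1·(2M1+M2)/6=-11/312
seg 2: a=-2, c=M2/2=-207/208, d=(M3−M2)/(6·1)=1211/1248, b=Δ2−h2·(2M2+M3)/6=-2465/1248
seg 3: a=-4, c=M3/2=797/416, d=(M4−M3)/(6·2)=-797/2496, b=Δ3−h3·(2M3+M4)/6=-329/312
t_q=7/2 → seg 1, τ=3/2; S=-1+-11/312·τ+145/416·τ²+-43/288·τ³=-2571/3328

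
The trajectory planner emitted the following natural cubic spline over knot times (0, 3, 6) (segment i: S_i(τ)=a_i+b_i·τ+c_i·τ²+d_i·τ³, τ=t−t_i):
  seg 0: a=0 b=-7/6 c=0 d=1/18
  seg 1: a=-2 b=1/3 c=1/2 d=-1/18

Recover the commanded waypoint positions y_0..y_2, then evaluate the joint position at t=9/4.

y_0 = S_0(0) = a_0 = 0
y_1 = S_1(0) = a_1 = -2
y_2 = S_1(3) = 2
t_q=9/4 is in segment 0 (τ=9/4); S_0(τ)=-255/128

y_0=0 y_1=-2 y_2=2
S(9/4) = -255/128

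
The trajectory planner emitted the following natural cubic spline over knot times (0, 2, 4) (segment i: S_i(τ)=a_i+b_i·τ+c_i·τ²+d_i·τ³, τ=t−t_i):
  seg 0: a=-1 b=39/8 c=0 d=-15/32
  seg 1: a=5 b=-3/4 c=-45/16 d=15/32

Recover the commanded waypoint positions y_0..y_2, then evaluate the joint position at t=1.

y_0 = S_0(0) = a_0 = -1
y_1 = S_1(0) = a_1 = 5
y_2 = S_1(2) = -4
t_q=1 is in segment 0 (τ=1); S_0(τ)=109/32

y_0=-1 y_1=5 y_2=-4
S(1) = 109/32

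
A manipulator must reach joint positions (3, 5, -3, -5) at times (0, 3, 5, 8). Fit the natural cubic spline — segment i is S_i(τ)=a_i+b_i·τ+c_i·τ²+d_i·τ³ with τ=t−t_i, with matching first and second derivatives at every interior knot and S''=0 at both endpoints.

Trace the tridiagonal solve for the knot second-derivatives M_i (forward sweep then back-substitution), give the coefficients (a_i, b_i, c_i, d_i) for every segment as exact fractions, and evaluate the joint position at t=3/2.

  seg 0: a=3 b=7/3 c=0 d=-5/27
  seg 1: a=5 b=-8/3 c=-5/3 d=1/2
  seg 2: a=-3 b=-10/3 c=4/3 d=-4/27
S(3/2) = 47/8

Δ: Δ0=2/3, Δ1=-4, Δ2=-2/3
row 1: diag=10, rhs=-28; c'=1/5, d'=-14/5
row 2: denom=10−2·1/5=48/5; d'=(20−2·-14/5)/(48/5)=8/3
back: M2=8/3
back: M1=-14/5−1/5·8/3=-10/3
M: M0=0, M1=-10/3, M2=8/3, M3=0
seg 0: a=3, c=M0/2=0, d=(M1−M0)/(6·3)=-5/27, b=Δ0−h0·(2M0+M1)/6=7/3
seg 1: a=5, c=M1/2=-5/3, d=(M2−M1)/(6·2)=1/2, b=Δ1−h1·(2M1+M2)/6=-8/3
seg 2: a=-3, c=M2/2=4/3, d=(M3−M2)/(6·3)=-4/27, b=Δ2−h2·(2M2+M3)/6=-10/3
t_q=3/2 → seg 0, τ=3/2; S=3+7/3·τ+0·τ²+-5/27·τ³=47/8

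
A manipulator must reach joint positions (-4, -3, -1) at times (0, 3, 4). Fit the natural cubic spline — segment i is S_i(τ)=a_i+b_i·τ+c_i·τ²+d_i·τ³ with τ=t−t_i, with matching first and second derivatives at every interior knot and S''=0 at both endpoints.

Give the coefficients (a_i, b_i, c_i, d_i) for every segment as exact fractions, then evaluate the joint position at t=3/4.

  seg 0: a=-4 b=-7/24 c=0 d=5/72
  seg 1: a=-3 b=19/12 c=5/8 d=-5/24
S(3/4) = -2145/512

Δ: Δ0=1/3, Δ1=2
row 1: diag=8, rhs=10; c'=1/8, d'=5/4
back: M1=5/4
M: M0=0, M1=5/4, M2=0
seg 0: a=-4, c=M0/2=0, d=(M1−M0)/(6·3)=5/72, b=Δ0−h0·(2M0+M1)/6=-7/24
seg 1: a=-3, c=M1/2=5/8, d=(M2−M1)/(6·1)=-5/24, b=Δ1−h1·(2M1+M2)/6=19/12
t_q=3/4 → seg 0, τ=3/4; S=-4+-7/24·τ+0·τ²+5/72·τ³=-2145/512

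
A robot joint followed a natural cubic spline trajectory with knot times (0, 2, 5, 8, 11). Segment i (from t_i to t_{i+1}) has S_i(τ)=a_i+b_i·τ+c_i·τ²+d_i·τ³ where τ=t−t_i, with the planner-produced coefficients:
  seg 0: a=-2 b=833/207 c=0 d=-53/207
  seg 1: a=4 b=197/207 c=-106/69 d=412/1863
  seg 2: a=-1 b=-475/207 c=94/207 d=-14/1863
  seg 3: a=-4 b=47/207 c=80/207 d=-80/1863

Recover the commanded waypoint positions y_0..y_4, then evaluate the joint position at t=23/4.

y_0 = S_0(0) = a_0 = -2
y_1 = S_1(0) = a_1 = 4
y_2 = S_2(0) = a_2 = -1
y_3 = S_3(0) = a_3 = -4
y_4 = S_3(3) = -1
t_q=23/4 is in segment 2 (τ=3/4); S_2(τ)=-79/32

y_0=-2 y_1=4 y_2=-1 y_3=-4 y_4=-1
S(23/4) = -79/32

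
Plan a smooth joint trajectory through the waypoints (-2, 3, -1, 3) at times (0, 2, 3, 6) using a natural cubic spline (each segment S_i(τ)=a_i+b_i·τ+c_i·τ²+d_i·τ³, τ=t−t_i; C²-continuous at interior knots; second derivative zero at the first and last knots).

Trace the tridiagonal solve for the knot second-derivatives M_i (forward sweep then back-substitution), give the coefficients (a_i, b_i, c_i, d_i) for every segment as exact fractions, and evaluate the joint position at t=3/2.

Δ: Δ0=5/2, Δ1=-4, Δ2=4/3
row 1: diag=6, rhs=-39; c'=1/6, d'=-13/2
row 2: denom=8−1·1/6=47/6; d'=(32−1·-13/2)/(47/6)=231/47
back: M2=231/47
back: M1=-13/2−1/6·231/47=-344/47
M: M0=0, M1=-344/47, M2=231/47, M3=0
seg 0: a=-2, c=M0/2=0, d=(M1−M0)/(6·2)=-86/141, b=Δ0−h0·(2M0+M1)/6=1393/282
seg 1: a=3, c=M1/2=-172/47, d=(M2−M1)/(6·1)=575/282, b=Δ1−h1·(2M1+M2)/6=-671/282
seg 2: a=-1, c=M2/2=231/94, d=(M3−M2)/(6·3)=-77/282, b=Δ2−h2·(2M2+M3)/6=-505/141
t_q=3/2 → seg 0, τ=3/2; S=-2+1393/282·τ+0·τ²+-86/141·τ³=315/94

  seg 0: a=-2 b=1393/282 c=0 d=-86/141
  seg 1: a=3 b=-671/282 c=-172/47 d=575/282
  seg 2: a=-1 b=-505/141 c=231/94 d=-77/282
S(3/2) = 315/94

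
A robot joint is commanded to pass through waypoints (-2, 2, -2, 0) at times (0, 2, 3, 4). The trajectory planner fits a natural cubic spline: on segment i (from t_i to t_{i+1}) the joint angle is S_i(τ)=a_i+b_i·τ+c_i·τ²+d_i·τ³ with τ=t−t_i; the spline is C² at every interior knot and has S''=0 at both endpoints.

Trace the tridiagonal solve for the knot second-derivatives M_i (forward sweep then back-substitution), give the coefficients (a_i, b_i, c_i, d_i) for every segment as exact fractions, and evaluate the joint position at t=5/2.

  seg 0: a=-2 b=106/23 c=0 d=-15/23
  seg 1: a=2 b=-74/23 c=-90/23 d=72/23
  seg 2: a=-2 b=-38/23 c=126/23 d=-42/23
S(5/2) = -9/46

Δ: Δ0=2, Δ1=-4, Δ2=2
row 1: diag=6, rhs=-36; c'=1/6, d'=-6
row 2: denom=4−1·1/6=23/6; d'=(36−1·-6)/(23/6)=252/23
back: M2=252/23
back: M1=-6−1/6·252/23=-180/23
M: M0=0, M1=-180/23, M2=252/23, M3=0
seg 0: a=-2, c=M0/2=0, d=(M1−M0)/(6·2)=-15/23, b=Δ0−h0·(2M0+M1)/6=106/23
seg 1: a=2, c=M1/2=-90/23, d=(M2−M1)/(6·1)=72/23, b=Δ1−h1·(2M1+M2)/6=-74/23
seg 2: a=-2, c=M2/2=126/23, d=(M3−M2)/(6·1)=-42/23, b=Δ2−h2·(2M2+M3)/6=-38/23
t_q=5/2 → seg 1, τ=1/2; S=2+-74/23·τ+-90/23·τ²+72/23·τ³=-9/46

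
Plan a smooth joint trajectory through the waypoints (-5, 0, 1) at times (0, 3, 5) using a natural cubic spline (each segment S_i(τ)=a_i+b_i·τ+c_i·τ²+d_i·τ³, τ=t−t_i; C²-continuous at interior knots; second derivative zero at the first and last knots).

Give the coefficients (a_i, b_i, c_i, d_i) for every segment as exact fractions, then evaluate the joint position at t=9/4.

  seg 0: a=-5 b=121/60 c=0 d=-7/180
  seg 1: a=0 b=29/30 c=-7/20 d=7/120
S(9/4) = -1159/1280

Δ: Δ0=5/3, Δ1=1/2
row 1: diag=10, rhs=-7; c'=1/5, d'=-7/10
back: M1=-7/10
M: M0=0, M1=-7/10, M2=0
seg 0: a=-5, c=M0/2=0, d=(M1−M0)/(6·3)=-7/180, b=Δ0−h0·(2M0+M1)/6=121/60
seg 1: a=0, c=M1/2=-7/20, d=(M2−M1)/(6·2)=7/120, b=Δ1−h1·(2M1+M2)/6=29/30
t_q=9/4 → seg 0, τ=9/4; S=-5+121/60·τ+0·τ²+-7/180·τ³=-1159/1280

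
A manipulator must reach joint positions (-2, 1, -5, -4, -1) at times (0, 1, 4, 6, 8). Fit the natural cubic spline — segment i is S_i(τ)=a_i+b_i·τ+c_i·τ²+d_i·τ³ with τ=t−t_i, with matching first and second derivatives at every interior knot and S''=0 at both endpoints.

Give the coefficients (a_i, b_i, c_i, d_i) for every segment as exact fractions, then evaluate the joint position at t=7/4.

  seg 0: a=-2 b=1021/268 c=0 d=-217/268
  seg 1: a=1 b=185/134 c=-651/268 d=349/804
  seg 2: a=-5 b=-395/268 c=99/67 d=-263/1072
  seg 3: a=-4 b=100/67 c=3/536 d=-1/1072
S(7/4) = 14617/17152

Δ: Δ0=3, Δ1=-2, Δ2=1/2, Δ3=3/2
row 1: diag=8, rhs=-30; c'=3/8, d'=-15/4
row 2: denom=10−3·3/8=71/8; d'=(15−3·-15/4)/(71/8)=210/71
row 3: denom=8−2·16/71=536/71; d'=(6−2·210/71)/(536/71)=3/268
back: M3=3/268
back: M2=210/71−16/71·3/268=198/67
back: M1=-15/4−3/8·198/67=-651/134
M: M0=0, M1=-651/134, M2=198/67, M3=3/268, M4=0
seg 0: a=-2, c=M0/2=0, d=(M1−M0)/(6·1)=-217/268, b=Δ0−h0·(2M0+M1)/6=1021/268
seg 1: a=1, c=M1/2=-651/268, d=(M2−M1)/(6·3)=349/804, b=Δ1−h1·(2M1+M2)/6=185/134
seg 2: a=-5, c=M2/2=99/67, d=(M3−M2)/(6·2)=-263/1072, b=Δ2−h2·(2M2+M3)/6=-395/268
seg 3: a=-4, c=M3/2=3/536, d=(M4−M3)/(6·2)=-1/1072, b=Δ3−h3·(2M3+M4)/6=100/67
t_q=7/4 → seg 1, τ=3/4; S=1+185/134·τ+-651/268·τ²+349/804·τ³=14617/17152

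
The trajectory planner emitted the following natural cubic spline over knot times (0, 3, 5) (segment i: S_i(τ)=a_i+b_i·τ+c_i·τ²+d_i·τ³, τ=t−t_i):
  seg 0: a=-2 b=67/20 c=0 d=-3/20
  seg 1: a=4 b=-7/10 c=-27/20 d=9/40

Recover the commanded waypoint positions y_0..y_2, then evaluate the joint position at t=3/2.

y_0 = S_0(0) = a_0 = -2
y_1 = S_1(0) = a_1 = 4
y_2 = S_1(2) = -1
t_q=3/2 is in segment 0 (τ=3/2); S_0(τ)=403/160

y_0=-2 y_1=4 y_2=-1
S(3/2) = 403/160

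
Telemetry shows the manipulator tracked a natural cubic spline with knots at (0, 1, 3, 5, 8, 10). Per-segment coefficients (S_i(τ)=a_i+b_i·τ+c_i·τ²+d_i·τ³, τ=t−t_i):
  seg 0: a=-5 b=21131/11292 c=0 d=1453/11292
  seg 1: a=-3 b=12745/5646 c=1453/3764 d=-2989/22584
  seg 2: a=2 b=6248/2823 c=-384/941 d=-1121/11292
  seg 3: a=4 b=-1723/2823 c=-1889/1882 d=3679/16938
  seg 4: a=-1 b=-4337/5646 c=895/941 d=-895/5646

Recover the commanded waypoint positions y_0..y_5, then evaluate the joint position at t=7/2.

y_0 = S_0(0) = a_0 = -5
y_1 = S_1(0) = a_1 = -3
y_2 = S_2(0) = a_2 = 2
y_3 = S_3(0) = a_3 = 4
y_4 = S_4(0) = a_4 = -1
y_5 = S_4(2) = 0
t_q=7/2 is in segment 2 (τ=1/2); S_2(τ)=90101/30112

y_0=-5 y_1=-3 y_2=2 y_3=4 y_4=-1 y_5=0
S(7/2) = 90101/30112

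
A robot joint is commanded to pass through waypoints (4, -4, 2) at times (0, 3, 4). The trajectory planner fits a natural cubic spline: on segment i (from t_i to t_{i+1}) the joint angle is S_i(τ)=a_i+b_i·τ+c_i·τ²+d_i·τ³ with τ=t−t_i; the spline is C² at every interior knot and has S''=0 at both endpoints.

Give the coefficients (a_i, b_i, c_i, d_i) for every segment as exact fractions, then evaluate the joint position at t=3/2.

Δ: Δ0=-8/3, Δ1=6
row 1: diag=8, rhs=52; c'=1/8, d'=13/2
back: M1=13/2
M: M0=0, M1=13/2, M2=0
seg 0: a=4, c=M0/2=0, d=(M1−M0)/(6·3)=13/36, b=Δ0−h0·(2M0+M1)/6=-71/12
seg 1: a=-4, c=M1/2=13/4, d=(M2−M1)/(6·1)=-13/12, b=Δ1−h1·(2M1+M2)/6=23/6
t_q=3/2 → seg 0, τ=3/2; S=4+-71/12·τ+0·τ²+13/36·τ³=-117/32

  seg 0: a=4 b=-71/12 c=0 d=13/36
  seg 1: a=-4 b=23/6 c=13/4 d=-13/12
S(3/2) = -117/32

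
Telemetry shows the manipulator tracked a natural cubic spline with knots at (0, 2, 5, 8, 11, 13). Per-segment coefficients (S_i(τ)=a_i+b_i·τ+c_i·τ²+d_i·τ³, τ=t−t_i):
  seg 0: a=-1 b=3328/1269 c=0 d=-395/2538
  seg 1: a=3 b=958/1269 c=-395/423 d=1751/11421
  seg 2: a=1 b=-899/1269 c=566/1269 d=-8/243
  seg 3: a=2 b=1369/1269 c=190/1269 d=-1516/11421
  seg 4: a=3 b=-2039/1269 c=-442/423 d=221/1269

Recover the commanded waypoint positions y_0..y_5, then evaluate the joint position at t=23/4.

y_0=-1 y_1=3 y_2=1 y_3=2 y_4=3 y_5=-3
S(23/4) = 199/282

y_0 = S_0(0) = a_0 = -1
y_1 = S_1(0) = a_1 = 3
y_2 = S_2(0) = a_2 = 1
y_3 = S_3(0) = a_3 = 2
y_4 = S_4(0) = a_4 = 3
y_5 = S_4(2) = -3
t_q=23/4 is in segment 2 (τ=3/4); S_2(τ)=199/282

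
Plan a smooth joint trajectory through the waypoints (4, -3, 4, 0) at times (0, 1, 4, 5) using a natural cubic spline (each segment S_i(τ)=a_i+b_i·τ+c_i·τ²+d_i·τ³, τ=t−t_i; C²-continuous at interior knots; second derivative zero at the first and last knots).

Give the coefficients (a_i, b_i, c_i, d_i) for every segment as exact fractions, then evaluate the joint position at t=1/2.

  seg 0: a=4 b=-1436/165 c=0 d=281/165
  seg 1: a=-3 b=-593/165 c=281/55 d=-47/45
  seg 2: a=4 b=-188/165 c=-236/55 d=236/165
S(1/2) = -61/440

Δ: Δ0=-7, Δ1=7/3, Δ2=-4
row 1: diag=8, rhs=56; c'=3/8, d'=7
row 2: denom=8−3·3/8=55/8; d'=(-38−3·7)/(55/8)=-472/55
back: M2=-472/55
back: M1=7−3/8·-472/55=562/55
M: M0=0, M1=562/55, M2=-472/55, M3=0
seg 0: a=4, c=M0/2=0, d=(M1−M0)/(6·1)=281/165, b=Δ0−h0·(2M0+M1)/6=-1436/165
seg 1: a=-3, c=M1/2=281/55, d=(M2−M1)/(6·3)=-47/45, b=Δ1−h1·(2M1+M2)/6=-593/165
seg 2: a=4, c=M2/2=-236/55, d=(M3−M2)/(6·1)=236/165, b=Δ2−h2·(2M2+M3)/6=-188/165
t_q=1/2 → seg 0, τ=1/2; S=4+-1436/165·τ+0·τ²+281/165·τ³=-61/440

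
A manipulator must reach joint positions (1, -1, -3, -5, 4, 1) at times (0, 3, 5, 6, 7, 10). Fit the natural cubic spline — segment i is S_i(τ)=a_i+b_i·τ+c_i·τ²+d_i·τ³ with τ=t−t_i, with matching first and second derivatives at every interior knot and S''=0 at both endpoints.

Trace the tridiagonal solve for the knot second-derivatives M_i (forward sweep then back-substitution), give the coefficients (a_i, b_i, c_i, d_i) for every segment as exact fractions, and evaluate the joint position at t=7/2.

  seg 0: a=1 b=-425/414 c=0 d=149/3726
  seg 1: a=-1 b=11/207 c=149/414 d=-367/828
  seg 2: a=-3 b=-88/23 c=-476/207 d=854/207
  seg 3: a=-5 b=818/207 c=2086/207 d=-347/69
  seg 4: a=4 b=1867/207 c=-1037/207 d=1037/1863
S(7/2) = -691/736

Δ: Δ0=-2/3, Δ1=-1, Δ2=-2, Δ3=9, Δ4=-1
row 1: diag=10, rhs=-2; c'=1/5, d'=-1/5
row 2: denom=6−2·1/5=28/5; d'=(-6−2·-1/5)/(28/5)=-1
row 3: denom=4−1·5/28=107/28; d'=(66−1·-1)/(107/28)=1876/107
row 4: denom=8−1·28/107=828/107; d'=(-60−1·1876/107)/(828/107)=-2074/207
back: M4=-2074/207
back: M3=1876/107−28/107·-2074/207=4172/207
back: M2=-1−5/28·4172/207=-952/207
back: M1=-1/5−1/5·-952/207=149/207
M: M0=0, M1=149/207, M2=-952/207, M3=4172/207, M4=-2074/207, M5=0
seg 0: a=1, c=M0/2=0, d=(M1−M0)/(6·3)=149/3726, b=Δ0−h0·(2M0+M1)/6=-425/414
seg 1: a=-1, c=M1/2=149/414, d=(M2−M1)/(6·2)=-367/828, b=Δ1−h1·(2M1+M2)/6=11/207
seg 2: a=-3, c=M2/2=-476/207, d=(M3−M2)/(6·1)=854/207, b=Δ2−h2·(2M2+M3)/6=-88/23
seg 3: a=-5, c=M3/2=2086/207, d=(M4−M3)/(6·1)=-347/69, b=Δ3−h3·(2M3+M4)/6=818/207
seg 4: a=4, c=M4/2=-1037/207, d=(M5−M4)/(6·3)=1037/1863, b=Δ4−h4·(2M4+M5)/6=1867/207
t_q=7/2 → seg 1, τ=1/2; S=-1+11/207·τ+149/414·τ²+-367/828·τ³=-691/736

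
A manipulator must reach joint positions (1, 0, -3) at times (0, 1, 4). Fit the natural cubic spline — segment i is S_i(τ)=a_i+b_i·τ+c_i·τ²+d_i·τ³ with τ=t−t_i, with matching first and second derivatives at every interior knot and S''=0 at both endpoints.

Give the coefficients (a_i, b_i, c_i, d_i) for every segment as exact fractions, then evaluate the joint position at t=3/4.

Δ: Δ0=-1, Δ1=-1
row 1: diag=8, rhs=0; c'=3/8, d'=0
back: M1=0
M: M0=0, M1=0, M2=0
seg 0: a=1, c=M0/2=0, d=(M1−M0)/(6·1)=0, b=Δ0−h0·(2M0+M1)/6=-1
seg 1: a=0, c=M1/2=0, d=(M2−M1)/(6·3)=0, b=Δ1−h1·(2M1+M2)/6=-1
t_q=3/4 → seg 0, τ=3/4; S=1+-1·τ+0·τ²+0·τ³=1/4

  seg 0: a=1 b=-1 c=0 d=0
  seg 1: a=0 b=-1 c=0 d=0
S(3/4) = 1/4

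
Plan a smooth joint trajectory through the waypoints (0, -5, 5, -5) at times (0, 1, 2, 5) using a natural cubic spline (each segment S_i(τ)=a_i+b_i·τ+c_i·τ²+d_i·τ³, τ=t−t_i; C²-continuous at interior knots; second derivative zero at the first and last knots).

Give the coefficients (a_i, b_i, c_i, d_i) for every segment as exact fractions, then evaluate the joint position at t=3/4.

Δ: Δ0=-5, Δ1=10, Δ2=-10/3
row 1: diag=4, rhs=90; c'=1/4, d'=45/2
row 2: denom=8−1·1/4=31/4; d'=(-80−1·45/2)/(31/4)=-410/31
back: M2=-410/31
back: M1=45/2−1/4·-410/31=800/31
M: M0=0, M1=800/31, M2=-410/31, M3=0
seg 0: a=0, c=M0/2=0, d=(M1−M0)/(6·1)=400/93, b=Δ0−h0·(2M0+M1)/6=-865/93
seg 1: a=-5, c=M1/2=400/31, d=(M2−M1)/(6·1)=-605/93, b=Δ1−h1·(2M1+M2)/6=335/93
seg 2: a=5, c=M2/2=-205/31, d=(M3−M2)/(6·3)=205/279, b=Δ2−h2·(2M2+M3)/6=920/93
t_q=3/4 → seg 0, τ=3/4; S=0+-865/93·τ+0·τ²+400/93·τ³=-160/31

  seg 0: a=0 b=-865/93 c=0 d=400/93
  seg 1: a=-5 b=335/93 c=400/31 d=-605/93
  seg 2: a=5 b=920/93 c=-205/31 d=205/279
S(3/4) = -160/31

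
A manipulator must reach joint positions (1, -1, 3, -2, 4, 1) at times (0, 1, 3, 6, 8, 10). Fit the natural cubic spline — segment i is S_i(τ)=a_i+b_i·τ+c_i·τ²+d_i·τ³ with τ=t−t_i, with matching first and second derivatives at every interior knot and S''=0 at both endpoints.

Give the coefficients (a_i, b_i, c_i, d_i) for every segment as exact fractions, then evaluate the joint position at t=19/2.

Δ: Δ0=-2, Δ1=2, Δ2=-5/3, Δ3=3, Δ4=-3/2
row 1: diag=6, rhs=24; c'=1/3, d'=4
row 2: denom=10−2·1/3=28/3; d'=(-22−2·4)/(28/3)=-45/14
row 3: denom=10−3·9/28=253/28; d'=(28−3·-45/14)/(253/28)=1054/253
row 4: denom=8−2·56/253=1912/253; d'=(-27−2·1054/253)/(1912/253)=-8939/1912
back: M4=-8939/1912
back: M3=1054/253−56/253·-8939/1912=1243/239
back: M2=-45/14−9/28·1243/239=-4671/956
back: M1=4−1/3·-4671/956=5381/956
M: M0=0, M1=5381/956, M2=-4671/956, M3=1243/239, M4=-8939/1912, M5=0
seg 0: a=1, c=M0/2=0, d=(M1−M0)/(6·1)=5381/5736, b=Δ0−h0·(2M0+M1)/6=-16853/5736
seg 1: a=-1, c=M1/2=5381/1912, d=(M2−M1)/(6·2)=-2513/2868, b=Δ1−h1·(2M1+M2)/6=-355/2868
seg 2: a=3, c=M2/2=-4671/1912, d=(M3−M2)/(6·3)=9643/17208, b=Δ2−h2·(2M2+M3)/6=1775/2868
seg 3: a=-2, c=M3/2=1243/478, d=(M4−M3)/(6·2)=-18883/22944, b=Δ3−h3·(2M3+M4)/6=6259/5736
seg 4: a=4, c=M4/2=-8939/3824, d=(M5−M4)/(6·2)=8939/22944, b=Δ4−h4·(2M4+M5)/6=4637/2868
t_q=19/2 → seg 4, τ=3/2; S=4+4637/2868·τ+-8939/3824·τ²+8939/22944·τ³=151767/61184

  seg 0: a=1 b=-16853/5736 c=0 d=5381/5736
  seg 1: a=-1 b=-355/2868 c=5381/1912 d=-2513/2868
  seg 2: a=3 b=1775/2868 c=-4671/1912 d=9643/17208
  seg 3: a=-2 b=6259/5736 c=1243/478 d=-18883/22944
  seg 4: a=4 b=4637/2868 c=-8939/3824 d=8939/22944
S(19/2) = 151767/61184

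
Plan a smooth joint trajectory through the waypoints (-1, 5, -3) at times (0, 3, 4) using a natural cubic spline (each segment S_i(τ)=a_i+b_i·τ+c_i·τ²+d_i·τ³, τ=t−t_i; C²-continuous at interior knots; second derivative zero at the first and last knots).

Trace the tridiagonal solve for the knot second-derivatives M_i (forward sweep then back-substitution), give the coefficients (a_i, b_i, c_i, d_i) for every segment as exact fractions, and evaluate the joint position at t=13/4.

Δ: Δ0=2, Δ1=-8
row 1: diag=8, rhs=-60; c'=1/8, d'=-15/2
back: M1=-15/2
M: M0=0, M1=-15/2, M2=0
seg 0: a=-1, c=M0/2=0, d=(M1−M0)/(6·3)=-5/12, b=Δ0−h0·(2M0+M1)/6=23/4
seg 1: a=5, c=M1/2=-15/4, d=(M2−M1)/(6·1)=5/4, b=Δ1−h1·(2M1+M2)/6=-11/2
t_q=13/4 → seg 1, τ=1/4; S=5+-11/2·τ+-15/4·τ²+5/4·τ³=873/256

  seg 0: a=-1 b=23/4 c=0 d=-5/12
  seg 1: a=5 b=-11/2 c=-15/4 d=5/4
S(13/4) = 873/256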